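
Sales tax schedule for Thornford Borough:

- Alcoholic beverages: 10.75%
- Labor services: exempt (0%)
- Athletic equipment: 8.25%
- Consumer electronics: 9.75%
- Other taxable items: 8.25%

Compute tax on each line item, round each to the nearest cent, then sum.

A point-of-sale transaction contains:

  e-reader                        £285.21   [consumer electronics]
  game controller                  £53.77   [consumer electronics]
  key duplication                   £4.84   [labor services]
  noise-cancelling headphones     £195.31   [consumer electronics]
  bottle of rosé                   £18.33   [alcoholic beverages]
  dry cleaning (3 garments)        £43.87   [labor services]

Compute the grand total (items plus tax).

E-reader £285.21: consumer electronics → 9.75% → £27.81
Game controller £53.77: consumer electronics → 9.75% → £5.24
Key duplication £4.84: labor services → 0% → £0.00
Noise-cancelling headphones £195.31: consumer electronics → 9.75% → £19.04
Bottle of rosé £18.33: alcoholic beverages → 10.75% → £1.97
Dry cleaning (3 garments) £43.87: labor services → 0% → £0.00
Subtotal = £601.33; tax = £54.06; total due = £655.39

£655.39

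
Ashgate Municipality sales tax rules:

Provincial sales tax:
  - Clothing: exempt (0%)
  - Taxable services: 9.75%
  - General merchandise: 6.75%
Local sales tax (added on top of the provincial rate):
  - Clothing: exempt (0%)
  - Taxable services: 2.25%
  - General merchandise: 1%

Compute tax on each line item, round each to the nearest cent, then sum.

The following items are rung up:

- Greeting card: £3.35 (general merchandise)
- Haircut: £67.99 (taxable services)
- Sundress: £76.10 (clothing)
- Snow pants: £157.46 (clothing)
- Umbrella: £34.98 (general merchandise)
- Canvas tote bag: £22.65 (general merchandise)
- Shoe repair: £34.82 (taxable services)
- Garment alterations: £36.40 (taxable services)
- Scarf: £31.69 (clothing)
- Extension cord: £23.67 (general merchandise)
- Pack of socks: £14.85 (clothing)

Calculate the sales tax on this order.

£23.27

Greeting card £3.35: general merchandise → 6.75% + 1% local = 7.75% → £0.26
Haircut £67.99: taxable services → 9.75% + 2.25% local = 12% → £8.16
Sundress £76.10: clothing → 0% + 0% local = 0% → £0.00
Snow pants £157.46: clothing → 0% + 0% local = 0% → £0.00
Umbrella £34.98: general merchandise → 6.75% + 1% local = 7.75% → £2.71
Canvas tote bag £22.65: general merchandise → 6.75% + 1% local = 7.75% → £1.76
Shoe repair £34.82: taxable services → 9.75% + 2.25% local = 12% → £4.18
Garment alterations £36.40: taxable services → 9.75% + 2.25% local = 12% → £4.37
Scarf £31.69: clothing → 0% + 0% local = 0% → £0.00
Extension cord £23.67: general merchandise → 6.75% + 1% local = 7.75% → £1.83
Pack of socks £14.85: clothing → 0% + 0% local = 0% → £0.00
Total tax = £0.26 + £8.16 + £2.71 + £1.76 + £4.18 + £4.37 + £1.83 = £23.27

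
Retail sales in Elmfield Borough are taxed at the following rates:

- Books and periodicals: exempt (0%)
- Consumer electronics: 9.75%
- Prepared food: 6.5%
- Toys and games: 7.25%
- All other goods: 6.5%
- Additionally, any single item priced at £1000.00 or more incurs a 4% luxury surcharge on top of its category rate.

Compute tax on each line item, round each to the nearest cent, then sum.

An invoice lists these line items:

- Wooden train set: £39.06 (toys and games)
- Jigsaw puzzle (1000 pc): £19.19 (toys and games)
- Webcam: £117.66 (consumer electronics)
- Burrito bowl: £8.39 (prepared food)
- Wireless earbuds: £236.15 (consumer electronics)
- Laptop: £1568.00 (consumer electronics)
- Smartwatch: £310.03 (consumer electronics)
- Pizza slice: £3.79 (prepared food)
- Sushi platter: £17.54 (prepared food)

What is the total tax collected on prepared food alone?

Burrito bowl £8.39: prepared food → 6.5% → £0.55
Pizza slice £3.79: prepared food → 6.5% → £0.25
Sushi platter £17.54: prepared food → 6.5% → £1.14
Tax on prepared food = £0.55 + £0.25 + £1.14 = £1.94

£1.94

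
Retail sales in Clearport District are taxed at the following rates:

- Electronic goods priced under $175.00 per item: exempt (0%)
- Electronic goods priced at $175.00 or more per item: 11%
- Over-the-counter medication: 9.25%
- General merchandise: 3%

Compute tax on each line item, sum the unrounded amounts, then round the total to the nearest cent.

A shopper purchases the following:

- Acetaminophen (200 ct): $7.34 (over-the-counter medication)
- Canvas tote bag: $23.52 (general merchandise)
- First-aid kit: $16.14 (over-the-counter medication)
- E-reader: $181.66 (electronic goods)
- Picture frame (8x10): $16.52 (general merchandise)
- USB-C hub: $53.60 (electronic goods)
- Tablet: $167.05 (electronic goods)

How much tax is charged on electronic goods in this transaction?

$19.98

E-reader $181.66: electronic goods, $175.00 or more → 11% → $19.9826
USB-C hub $53.60: electronic goods, under $175.00 → 0% → $0.00
Tablet $167.05: electronic goods, under $175.00 → 0% → $0.00
Tax on electronic goods: unrounded sum = $19.9826 → $19.98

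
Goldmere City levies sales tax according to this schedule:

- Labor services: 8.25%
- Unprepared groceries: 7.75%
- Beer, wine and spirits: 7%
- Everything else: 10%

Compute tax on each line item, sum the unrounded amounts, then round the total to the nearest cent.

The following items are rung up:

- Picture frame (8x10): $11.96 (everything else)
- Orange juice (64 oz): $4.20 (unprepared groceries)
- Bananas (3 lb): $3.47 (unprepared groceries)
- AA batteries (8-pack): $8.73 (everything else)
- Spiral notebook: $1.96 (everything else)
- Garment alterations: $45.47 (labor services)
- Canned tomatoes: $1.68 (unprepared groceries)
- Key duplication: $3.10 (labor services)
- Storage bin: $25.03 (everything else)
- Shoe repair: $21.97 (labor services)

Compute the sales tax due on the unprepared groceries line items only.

Orange juice (64 oz) $4.20: unprepared groceries → 7.75% → $0.3255
Bananas (3 lb) $3.47: unprepared groceries → 7.75% → $0.268925
Canned tomatoes $1.68: unprepared groceries → 7.75% → $0.1302
Tax on unprepared groceries: unrounded sum = $0.724625 → $0.72

$0.72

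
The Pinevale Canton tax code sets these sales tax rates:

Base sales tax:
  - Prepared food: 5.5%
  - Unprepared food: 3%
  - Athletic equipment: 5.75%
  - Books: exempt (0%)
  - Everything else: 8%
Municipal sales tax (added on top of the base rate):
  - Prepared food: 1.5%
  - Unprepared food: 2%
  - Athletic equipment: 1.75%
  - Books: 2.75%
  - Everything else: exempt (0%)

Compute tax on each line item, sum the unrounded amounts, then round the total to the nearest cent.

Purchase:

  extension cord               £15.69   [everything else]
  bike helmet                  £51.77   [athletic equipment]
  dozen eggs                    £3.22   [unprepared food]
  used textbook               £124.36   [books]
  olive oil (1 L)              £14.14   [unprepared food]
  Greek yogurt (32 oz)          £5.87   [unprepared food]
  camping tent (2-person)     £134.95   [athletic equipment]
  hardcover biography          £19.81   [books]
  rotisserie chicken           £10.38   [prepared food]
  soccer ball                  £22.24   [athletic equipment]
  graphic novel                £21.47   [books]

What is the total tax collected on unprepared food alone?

£1.16

Dozen eggs £3.22: unprepared food → 3% + 2% municipal = 5% → £0.161
Olive oil (1 L) £14.14: unprepared food → 3% + 2% municipal = 5% → £0.707
Greek yogurt (32 oz) £5.87: unprepared food → 3% + 2% municipal = 5% → £0.2935
Tax on unprepared food: unrounded sum = £1.1615 → £1.16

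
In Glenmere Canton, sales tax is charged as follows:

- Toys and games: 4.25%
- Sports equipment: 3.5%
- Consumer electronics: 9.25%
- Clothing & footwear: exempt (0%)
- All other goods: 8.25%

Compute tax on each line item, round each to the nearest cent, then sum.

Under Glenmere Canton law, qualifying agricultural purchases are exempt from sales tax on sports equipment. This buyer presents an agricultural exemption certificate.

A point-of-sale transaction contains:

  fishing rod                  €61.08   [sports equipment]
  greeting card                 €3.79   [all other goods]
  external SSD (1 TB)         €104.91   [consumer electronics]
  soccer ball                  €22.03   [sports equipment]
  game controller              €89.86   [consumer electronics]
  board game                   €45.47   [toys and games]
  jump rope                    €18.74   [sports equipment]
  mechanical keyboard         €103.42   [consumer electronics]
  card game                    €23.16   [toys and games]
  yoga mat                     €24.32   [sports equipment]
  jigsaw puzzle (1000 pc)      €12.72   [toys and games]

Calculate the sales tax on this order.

Fishing rod €61.08: sports equipment, buyer-exempt → 0% → €0.00
Greeting card €3.79: all other goods → 8.25% → €0.31
External SSD (1 TB) €104.91: consumer electronics → 9.25% → €9.70
Soccer ball €22.03: sports equipment, buyer-exempt → 0% → €0.00
Game controller €89.86: consumer electronics → 9.25% → €8.31
Board game €45.47: toys and games → 4.25% → €1.93
Jump rope €18.74: sports equipment, buyer-exempt → 0% → €0.00
Mechanical keyboard €103.42: consumer electronics → 9.25% → €9.57
Card game €23.16: toys and games → 4.25% → €0.98
Yoga mat €24.32: sports equipment, buyer-exempt → 0% → €0.00
Jigsaw puzzle (1000 pc) €12.72: toys and games → 4.25% → €0.54
Total tax = €0.31 + €9.70 + €8.31 + €1.93 + €9.57 + €0.98 + €0.54 = €31.34

€31.34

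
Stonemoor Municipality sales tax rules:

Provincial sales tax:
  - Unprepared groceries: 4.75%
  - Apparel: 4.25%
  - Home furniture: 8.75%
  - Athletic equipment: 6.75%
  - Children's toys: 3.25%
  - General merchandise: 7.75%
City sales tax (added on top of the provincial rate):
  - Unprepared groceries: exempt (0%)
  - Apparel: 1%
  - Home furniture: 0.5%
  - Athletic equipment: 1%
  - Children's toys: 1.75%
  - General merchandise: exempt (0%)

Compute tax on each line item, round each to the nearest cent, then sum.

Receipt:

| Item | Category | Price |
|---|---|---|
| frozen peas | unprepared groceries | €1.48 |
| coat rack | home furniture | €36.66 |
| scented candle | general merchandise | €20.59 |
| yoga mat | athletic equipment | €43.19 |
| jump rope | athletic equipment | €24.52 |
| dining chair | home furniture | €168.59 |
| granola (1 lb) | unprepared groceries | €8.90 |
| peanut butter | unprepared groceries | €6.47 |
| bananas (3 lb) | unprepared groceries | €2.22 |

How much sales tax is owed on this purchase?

€26.74

Frozen peas €1.48: unprepared groceries → 4.75% + 0% city = 4.75% → €0.07
Coat rack €36.66: home furniture → 8.75% + 0.5% city = 9.25% → €3.39
Scented candle €20.59: general merchandise → 7.75% + 0% city = 7.75% → €1.60
Yoga mat €43.19: athletic equipment → 6.75% + 1% city = 7.75% → €3.35
Jump rope €24.52: athletic equipment → 6.75% + 1% city = 7.75% → €1.90
Dining chair €168.59: home furniture → 8.75% + 0.5% city = 9.25% → €15.59
Granola (1 lb) €8.90: unprepared groceries → 4.75% + 0% city = 4.75% → €0.42
Peanut butter €6.47: unprepared groceries → 4.75% + 0% city = 4.75% → €0.31
Bananas (3 lb) €2.22: unprepared groceries → 4.75% + 0% city = 4.75% → €0.11
Total tax = €0.07 + €3.39 + €1.60 + €3.35 + €1.90 + €15.59 + €0.42 + €0.31 + €0.11 = €26.74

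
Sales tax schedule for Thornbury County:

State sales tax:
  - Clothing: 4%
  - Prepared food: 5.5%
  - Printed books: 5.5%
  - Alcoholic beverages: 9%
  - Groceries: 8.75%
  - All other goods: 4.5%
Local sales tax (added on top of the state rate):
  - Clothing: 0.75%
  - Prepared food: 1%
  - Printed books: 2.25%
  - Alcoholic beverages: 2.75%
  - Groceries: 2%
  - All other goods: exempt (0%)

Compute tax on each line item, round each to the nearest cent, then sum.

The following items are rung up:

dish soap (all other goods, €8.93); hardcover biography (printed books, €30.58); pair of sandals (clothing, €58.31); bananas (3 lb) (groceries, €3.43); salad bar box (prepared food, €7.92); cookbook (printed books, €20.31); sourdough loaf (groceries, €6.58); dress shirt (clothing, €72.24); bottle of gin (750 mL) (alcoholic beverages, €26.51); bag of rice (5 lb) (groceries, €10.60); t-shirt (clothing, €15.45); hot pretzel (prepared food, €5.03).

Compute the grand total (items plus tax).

€283.33

Dish soap €8.93: all other goods → 4.5% + 0% local = 4.5% → €0.40
Hardcover biography €30.58: printed books → 5.5% + 2.25% local = 7.75% → €2.37
Pair of sandals €58.31: clothing → 4% + 0.75% local = 4.75% → €2.77
Bananas (3 lb) €3.43: groceries → 8.75% + 2% local = 10.75% → €0.37
Salad bar box €7.92: prepared food → 5.5% + 1% local = 6.5% → €0.51
Cookbook €20.31: printed books → 5.5% + 2.25% local = 7.75% → €1.57
Sourdough loaf €6.58: groceries → 8.75% + 2% local = 10.75% → €0.71
Dress shirt €72.24: clothing → 4% + 0.75% local = 4.75% → €3.43
Bottle of gin (750 mL) €26.51: alcoholic beverages → 9% + 2.75% local = 11.75% → €3.11
Bag of rice (5 lb) €10.60: groceries → 8.75% + 2% local = 10.75% → €1.14
T-shirt €15.45: clothing → 4% + 0.75% local = 4.75% → €0.73
Hot pretzel €5.03: prepared food → 5.5% + 1% local = 6.5% → €0.33
Subtotal = €265.89; tax = €17.44; total due = €283.33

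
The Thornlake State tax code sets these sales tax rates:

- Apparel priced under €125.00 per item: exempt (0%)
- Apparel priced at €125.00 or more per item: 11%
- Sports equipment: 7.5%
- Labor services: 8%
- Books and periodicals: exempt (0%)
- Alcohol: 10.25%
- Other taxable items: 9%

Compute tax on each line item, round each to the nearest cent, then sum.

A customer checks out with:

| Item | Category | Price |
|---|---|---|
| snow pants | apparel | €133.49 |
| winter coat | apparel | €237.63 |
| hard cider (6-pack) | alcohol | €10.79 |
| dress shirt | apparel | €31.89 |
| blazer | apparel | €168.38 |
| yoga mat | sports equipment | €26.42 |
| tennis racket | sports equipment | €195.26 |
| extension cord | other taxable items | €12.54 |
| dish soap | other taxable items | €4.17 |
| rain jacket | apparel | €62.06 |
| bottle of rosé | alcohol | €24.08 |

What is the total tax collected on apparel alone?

€59.34

Snow pants €133.49: apparel, €125.00 or more → 11% → €14.68
Winter coat €237.63: apparel, €125.00 or more → 11% → €26.14
Dress shirt €31.89: apparel, under €125.00 → 0% → €0.00
Blazer €168.38: apparel, €125.00 or more → 11% → €18.52
Rain jacket €62.06: apparel, under €125.00 → 0% → €0.00
Tax on apparel = €14.68 + €26.14 + €0.00 + €18.52 + €0.00 = €59.34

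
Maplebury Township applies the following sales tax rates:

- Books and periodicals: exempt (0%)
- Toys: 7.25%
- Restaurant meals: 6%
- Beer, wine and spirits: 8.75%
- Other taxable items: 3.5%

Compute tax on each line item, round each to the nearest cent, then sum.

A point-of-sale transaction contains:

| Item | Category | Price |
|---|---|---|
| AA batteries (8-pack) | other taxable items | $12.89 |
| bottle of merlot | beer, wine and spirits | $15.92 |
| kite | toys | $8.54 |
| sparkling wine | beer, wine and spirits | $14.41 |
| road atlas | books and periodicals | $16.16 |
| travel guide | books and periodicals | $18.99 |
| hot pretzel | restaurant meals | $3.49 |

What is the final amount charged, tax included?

$94.33

AA batteries (8-pack) $12.89: other taxable items → 3.5% → $0.45
Bottle of merlot $15.92: beer, wine and spirits → 8.75% → $1.39
Kite $8.54: toys → 7.25% → $0.62
Sparkling wine $14.41: beer, wine and spirits → 8.75% → $1.26
Road atlas $16.16: books and periodicals → 0% → $0.00
Travel guide $18.99: books and periodicals → 0% → $0.00
Hot pretzel $3.49: restaurant meals → 6% → $0.21
Subtotal = $90.40; tax = $3.93; total due = $94.33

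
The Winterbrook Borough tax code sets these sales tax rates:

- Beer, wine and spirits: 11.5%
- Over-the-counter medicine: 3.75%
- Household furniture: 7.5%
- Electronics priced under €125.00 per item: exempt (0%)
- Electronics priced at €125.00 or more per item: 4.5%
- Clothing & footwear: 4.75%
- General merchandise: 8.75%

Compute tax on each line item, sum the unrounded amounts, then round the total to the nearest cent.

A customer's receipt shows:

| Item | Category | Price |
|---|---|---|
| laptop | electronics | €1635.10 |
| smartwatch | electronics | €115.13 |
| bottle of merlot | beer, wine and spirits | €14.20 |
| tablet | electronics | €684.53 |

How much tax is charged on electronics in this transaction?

Laptop €1635.10: electronics, €125.00 or more → 4.5% → €73.5795
Smartwatch €115.13: electronics, under €125.00 → 0% → €0.00
Tablet €684.53: electronics, €125.00 or more → 4.5% → €30.80385
Tax on electronics: unrounded sum = €104.38335 → €104.38

€104.38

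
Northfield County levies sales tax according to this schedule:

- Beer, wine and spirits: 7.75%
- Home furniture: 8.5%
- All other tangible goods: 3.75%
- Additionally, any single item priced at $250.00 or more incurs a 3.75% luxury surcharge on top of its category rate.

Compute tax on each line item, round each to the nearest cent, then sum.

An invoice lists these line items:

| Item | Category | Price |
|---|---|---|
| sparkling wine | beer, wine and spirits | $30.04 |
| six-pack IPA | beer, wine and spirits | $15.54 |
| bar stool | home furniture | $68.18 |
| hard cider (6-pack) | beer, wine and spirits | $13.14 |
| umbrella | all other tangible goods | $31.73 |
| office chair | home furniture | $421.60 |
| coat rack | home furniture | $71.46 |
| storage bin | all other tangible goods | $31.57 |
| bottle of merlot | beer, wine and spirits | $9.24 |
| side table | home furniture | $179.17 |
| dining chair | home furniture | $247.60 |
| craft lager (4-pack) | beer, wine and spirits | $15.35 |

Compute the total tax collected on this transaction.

$108.63

Sparkling wine $30.04: beer, wine and spirits → 7.75% → $2.33
Six-pack IPA $15.54: beer, wine and spirits → 7.75% → $1.20
Bar stool $68.18: home furniture → 8.5% → $5.80
Hard cider (6-pack) $13.14: beer, wine and spirits → 7.75% → $1.02
Umbrella $31.73: all other tangible goods → 3.75% → $1.19
Office chair $421.60: home furniture → 8.5% + 3.75% surcharge = 12.25% → $51.65
Coat rack $71.46: home furniture → 8.5% → $6.07
Storage bin $31.57: all other tangible goods → 3.75% → $1.18
Bottle of merlot $9.24: beer, wine and spirits → 7.75% → $0.72
Side table $179.17: home furniture → 8.5% → $15.23
Dining chair $247.60: home furniture → 8.5% → $21.05
Craft lager (4-pack) $15.35: beer, wine and spirits → 7.75% → $1.19
Total tax = $2.33 + $1.20 + $5.80 + $1.02 + $1.19 + $51.65 + $6.07 + $1.18 + $0.72 + $15.23 + $21.05 + $1.19 = $108.63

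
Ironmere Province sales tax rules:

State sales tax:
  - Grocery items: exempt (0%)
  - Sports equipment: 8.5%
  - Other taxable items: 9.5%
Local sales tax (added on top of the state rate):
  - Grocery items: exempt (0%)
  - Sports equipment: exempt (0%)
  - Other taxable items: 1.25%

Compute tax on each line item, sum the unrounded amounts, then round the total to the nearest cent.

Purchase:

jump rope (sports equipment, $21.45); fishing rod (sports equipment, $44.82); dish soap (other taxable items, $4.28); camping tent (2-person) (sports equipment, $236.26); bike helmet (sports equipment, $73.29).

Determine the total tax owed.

$32.40

Jump rope $21.45: sports equipment → 8.5% + 0% local = 8.5% → $1.82325
Fishing rod $44.82: sports equipment → 8.5% + 0% local = 8.5% → $3.8097
Dish soap $4.28: other taxable items → 9.5% + 1.25% local = 10.75% → $0.4601
Camping tent (2-person) $236.26: sports equipment → 8.5% + 0% local = 8.5% → $20.0821
Bike helmet $73.29: sports equipment → 8.5% + 0% local = 8.5% → $6.22965
Unrounded tax sum = $32.4048 → $32.40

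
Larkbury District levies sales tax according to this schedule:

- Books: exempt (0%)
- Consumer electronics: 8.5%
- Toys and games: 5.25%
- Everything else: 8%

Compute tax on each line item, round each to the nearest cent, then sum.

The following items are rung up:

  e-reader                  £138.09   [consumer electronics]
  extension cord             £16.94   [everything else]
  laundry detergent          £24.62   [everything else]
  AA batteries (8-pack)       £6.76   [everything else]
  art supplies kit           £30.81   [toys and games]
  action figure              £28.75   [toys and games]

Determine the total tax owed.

E-reader £138.09: consumer electronics → 8.5% → £11.74
Extension cord £16.94: everything else → 8% → £1.36
Laundry detergent £24.62: everything else → 8% → £1.97
AA batteries (8-pack) £6.76: everything else → 8% → £0.54
Art supplies kit £30.81: toys and games → 5.25% → £1.62
Action figure £28.75: toys and games → 5.25% → £1.51
Total tax = £11.74 + £1.36 + £1.97 + £0.54 + £1.62 + £1.51 = £18.74

£18.74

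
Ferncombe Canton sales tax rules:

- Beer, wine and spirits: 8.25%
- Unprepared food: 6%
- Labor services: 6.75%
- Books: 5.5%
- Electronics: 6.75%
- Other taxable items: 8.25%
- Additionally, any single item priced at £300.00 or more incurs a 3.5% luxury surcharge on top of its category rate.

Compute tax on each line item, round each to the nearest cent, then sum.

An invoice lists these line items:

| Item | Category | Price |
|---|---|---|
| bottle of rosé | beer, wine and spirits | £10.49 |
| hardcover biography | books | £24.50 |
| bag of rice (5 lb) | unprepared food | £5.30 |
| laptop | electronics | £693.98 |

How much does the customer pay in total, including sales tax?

£807.94

Bottle of rosé £10.49: beer, wine and spirits → 8.25% → £0.87
Hardcover biography £24.50: books → 5.5% → £1.35
Bag of rice (5 lb) £5.30: unprepared food → 6% → £0.32
Laptop £693.98: electronics → 6.75% + 3.5% surcharge = 10.25% → £71.13
Subtotal = £734.27; tax = £73.67; total due = £807.94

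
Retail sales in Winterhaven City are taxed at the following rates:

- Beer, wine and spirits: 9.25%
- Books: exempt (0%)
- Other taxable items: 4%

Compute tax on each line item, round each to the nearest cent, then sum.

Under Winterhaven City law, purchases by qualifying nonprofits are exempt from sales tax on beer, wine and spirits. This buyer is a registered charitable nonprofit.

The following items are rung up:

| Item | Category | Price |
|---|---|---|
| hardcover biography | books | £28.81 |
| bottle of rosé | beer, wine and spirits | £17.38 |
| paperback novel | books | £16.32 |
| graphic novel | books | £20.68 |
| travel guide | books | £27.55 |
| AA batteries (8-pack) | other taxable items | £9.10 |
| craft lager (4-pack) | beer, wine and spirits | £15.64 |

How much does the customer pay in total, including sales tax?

£135.84

Hardcover biography £28.81: books → 0% → £0.00
Bottle of rosé £17.38: beer, wine and spirits, buyer-exempt → 0% → £0.00
Paperback novel £16.32: books → 0% → £0.00
Graphic novel £20.68: books → 0% → £0.00
Travel guide £27.55: books → 0% → £0.00
AA batteries (8-pack) £9.10: other taxable items → 4% → £0.36
Craft lager (4-pack) £15.64: beer, wine and spirits, buyer-exempt → 0% → £0.00
Subtotal = £135.48; tax = £0.36; total due = £135.84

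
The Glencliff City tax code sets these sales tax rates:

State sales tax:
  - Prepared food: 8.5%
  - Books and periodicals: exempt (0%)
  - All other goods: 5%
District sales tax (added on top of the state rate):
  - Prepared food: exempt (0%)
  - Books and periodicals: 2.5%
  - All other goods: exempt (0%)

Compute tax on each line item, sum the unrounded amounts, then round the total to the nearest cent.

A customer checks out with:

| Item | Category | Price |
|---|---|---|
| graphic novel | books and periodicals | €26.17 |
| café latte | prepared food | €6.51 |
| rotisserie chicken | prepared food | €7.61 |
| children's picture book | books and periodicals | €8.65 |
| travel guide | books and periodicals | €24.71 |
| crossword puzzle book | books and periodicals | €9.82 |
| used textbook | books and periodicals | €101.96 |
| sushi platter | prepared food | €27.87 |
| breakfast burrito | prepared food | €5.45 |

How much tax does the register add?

Graphic novel €26.17: books and periodicals → 0% + 2.5% district = 2.5% → €0.65425
Café latte €6.51: prepared food → 8.5% + 0% district = 8.5% → €0.55335
Rotisserie chicken €7.61: prepared food → 8.5% + 0% district = 8.5% → €0.64685
Children's picture book €8.65: books and periodicals → 0% + 2.5% district = 2.5% → €0.21625
Travel guide €24.71: books and periodicals → 0% + 2.5% district = 2.5% → €0.61775
Crossword puzzle book €9.82: books and periodicals → 0% + 2.5% district = 2.5% → €0.2455
Used textbook €101.96: books and periodicals → 0% + 2.5% district = 2.5% → €2.549
Sushi platter €27.87: prepared food → 8.5% + 0% district = 8.5% → €2.36895
Breakfast burrito €5.45: prepared food → 8.5% + 0% district = 8.5% → €0.46325
Unrounded tax sum = €8.31515 → €8.32

€8.32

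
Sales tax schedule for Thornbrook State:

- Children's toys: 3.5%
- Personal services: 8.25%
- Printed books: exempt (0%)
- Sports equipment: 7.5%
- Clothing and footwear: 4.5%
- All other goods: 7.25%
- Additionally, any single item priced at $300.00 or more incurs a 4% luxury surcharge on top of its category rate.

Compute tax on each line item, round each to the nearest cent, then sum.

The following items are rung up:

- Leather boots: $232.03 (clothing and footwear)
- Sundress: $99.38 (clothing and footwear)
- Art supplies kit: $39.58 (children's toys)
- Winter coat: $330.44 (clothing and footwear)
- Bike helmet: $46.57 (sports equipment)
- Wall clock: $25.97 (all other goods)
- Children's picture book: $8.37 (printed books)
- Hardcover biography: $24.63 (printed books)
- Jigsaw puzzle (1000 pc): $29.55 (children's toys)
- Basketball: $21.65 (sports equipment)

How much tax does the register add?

$52.41

Leather boots $232.03: clothing and footwear → 4.5% → $10.44
Sundress $99.38: clothing and footwear → 4.5% → $4.47
Art supplies kit $39.58: children's toys → 3.5% → $1.39
Winter coat $330.44: clothing and footwear → 4.5% + 4% surcharge = 8.5% → $28.09
Bike helmet $46.57: sports equipment → 7.5% → $3.49
Wall clock $25.97: all other goods → 7.25% → $1.88
Children's picture book $8.37: printed books → 0% → $0.00
Hardcover biography $24.63: printed books → 0% → $0.00
Jigsaw puzzle (1000 pc) $29.55: children's toys → 3.5% → $1.03
Basketball $21.65: sports equipment → 7.5% → $1.62
Total tax = $10.44 + $4.47 + $1.39 + $28.09 + $3.49 + $1.88 + $1.03 + $1.62 = $52.41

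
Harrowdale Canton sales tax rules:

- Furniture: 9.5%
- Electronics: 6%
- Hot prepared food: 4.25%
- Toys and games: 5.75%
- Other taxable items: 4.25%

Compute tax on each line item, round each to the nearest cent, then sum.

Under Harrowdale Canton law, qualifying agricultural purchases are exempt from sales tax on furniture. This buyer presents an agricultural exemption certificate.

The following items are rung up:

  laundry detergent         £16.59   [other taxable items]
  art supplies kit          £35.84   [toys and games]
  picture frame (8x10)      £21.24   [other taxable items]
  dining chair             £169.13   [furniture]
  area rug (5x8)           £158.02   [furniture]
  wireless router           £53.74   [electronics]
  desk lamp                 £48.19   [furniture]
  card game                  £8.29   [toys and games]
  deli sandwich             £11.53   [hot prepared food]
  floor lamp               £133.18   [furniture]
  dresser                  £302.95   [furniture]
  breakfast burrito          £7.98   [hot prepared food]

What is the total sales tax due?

£8.20

Laundry detergent £16.59: other taxable items → 4.25% → £0.71
Art supplies kit £35.84: toys and games → 5.75% → £2.06
Picture frame (8x10) £21.24: other taxable items → 4.25% → £0.90
Dining chair £169.13: furniture, buyer-exempt → 0% → £0.00
Area rug (5x8) £158.02: furniture, buyer-exempt → 0% → £0.00
Wireless router £53.74: electronics → 6% → £3.22
Desk lamp £48.19: furniture, buyer-exempt → 0% → £0.00
Card game £8.29: toys and games → 5.75% → £0.48
Deli sandwich £11.53: hot prepared food → 4.25% → £0.49
Floor lamp £133.18: furniture, buyer-exempt → 0% → £0.00
Dresser £302.95: furniture, buyer-exempt → 0% → £0.00
Breakfast burrito £7.98: hot prepared food → 4.25% → £0.34
Total tax = £0.71 + £2.06 + £0.90 + £3.22 + £0.48 + £0.49 + £0.34 = £8.20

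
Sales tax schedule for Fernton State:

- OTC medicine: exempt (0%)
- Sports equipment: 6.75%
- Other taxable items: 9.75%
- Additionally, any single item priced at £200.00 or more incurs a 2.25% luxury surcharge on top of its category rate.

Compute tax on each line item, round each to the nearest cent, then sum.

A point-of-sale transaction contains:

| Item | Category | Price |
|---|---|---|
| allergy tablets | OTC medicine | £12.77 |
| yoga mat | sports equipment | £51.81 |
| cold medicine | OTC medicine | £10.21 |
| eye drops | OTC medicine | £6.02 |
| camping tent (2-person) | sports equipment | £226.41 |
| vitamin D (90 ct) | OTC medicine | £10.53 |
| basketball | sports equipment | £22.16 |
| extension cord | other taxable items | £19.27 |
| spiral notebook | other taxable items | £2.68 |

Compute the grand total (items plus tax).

£389.38

Allergy tablets £12.77: OTC medicine → 0% → £0.00
Yoga mat £51.81: sports equipment → 6.75% → £3.50
Cold medicine £10.21: OTC medicine → 0% → £0.00
Eye drops £6.02: OTC medicine → 0% → £0.00
Camping tent (2-person) £226.41: sports equipment → 6.75% + 2.25% surcharge = 9% → £20.38
Vitamin D (90 ct) £10.53: OTC medicine → 0% → £0.00
Basketball £22.16: sports equipment → 6.75% → £1.50
Extension cord £19.27: other taxable items → 9.75% → £1.88
Spiral notebook £2.68: other taxable items → 9.75% → £0.26
Subtotal = £361.86; tax = £27.52; total due = £389.38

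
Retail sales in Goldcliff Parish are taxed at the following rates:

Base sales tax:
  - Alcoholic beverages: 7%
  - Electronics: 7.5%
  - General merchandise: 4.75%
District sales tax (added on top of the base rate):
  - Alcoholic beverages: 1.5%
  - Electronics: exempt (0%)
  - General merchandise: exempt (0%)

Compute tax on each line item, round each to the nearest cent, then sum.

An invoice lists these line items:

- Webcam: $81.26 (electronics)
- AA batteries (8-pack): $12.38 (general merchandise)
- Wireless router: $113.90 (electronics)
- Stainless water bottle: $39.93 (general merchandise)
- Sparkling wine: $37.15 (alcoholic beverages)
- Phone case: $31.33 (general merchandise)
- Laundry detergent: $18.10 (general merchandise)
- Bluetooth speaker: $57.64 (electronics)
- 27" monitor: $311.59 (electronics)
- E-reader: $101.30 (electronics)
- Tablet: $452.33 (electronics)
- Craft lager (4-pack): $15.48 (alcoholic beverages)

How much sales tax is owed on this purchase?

$93.16

Webcam $81.26: electronics → 7.5% + 0% district = 7.5% → $6.09
AA batteries (8-pack) $12.38: general merchandise → 4.75% + 0% district = 4.75% → $0.59
Wireless router $113.90: electronics → 7.5% + 0% district = 7.5% → $8.54
Stainless water bottle $39.93: general merchandise → 4.75% + 0% district = 4.75% → $1.90
Sparkling wine $37.15: alcoholic beverages → 7% + 1.5% district = 8.5% → $3.16
Phone case $31.33: general merchandise → 4.75% + 0% district = 4.75% → $1.49
Laundry detergent $18.10: general merchandise → 4.75% + 0% district = 4.75% → $0.86
Bluetooth speaker $57.64: electronics → 7.5% + 0% district = 7.5% → $4.32
27" monitor $311.59: electronics → 7.5% + 0% district = 7.5% → $23.37
E-reader $101.30: electronics → 7.5% + 0% district = 7.5% → $7.60
Tablet $452.33: electronics → 7.5% + 0% district = 7.5% → $33.92
Craft lager (4-pack) $15.48: alcoholic beverages → 7% + 1.5% district = 8.5% → $1.32
Total tax = $6.09 + $0.59 + $8.54 + $1.90 + $3.16 + $1.49 + $0.86 + $4.32 + $23.37 + $7.60 + $33.92 + $1.32 = $93.16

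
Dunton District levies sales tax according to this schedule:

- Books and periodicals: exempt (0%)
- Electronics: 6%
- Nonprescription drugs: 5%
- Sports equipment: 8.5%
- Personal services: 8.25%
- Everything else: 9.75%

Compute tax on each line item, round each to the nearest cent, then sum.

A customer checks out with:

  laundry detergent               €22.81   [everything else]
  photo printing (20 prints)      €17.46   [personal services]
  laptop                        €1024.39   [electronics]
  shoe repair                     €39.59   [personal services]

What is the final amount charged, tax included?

€1172.64

Laundry detergent €22.81: everything else → 9.75% → €2.22
Photo printing (20 prints) €17.46: personal services → 8.25% → €1.44
Laptop €1024.39: electronics → 6% → €61.46
Shoe repair €39.59: personal services → 8.25% → €3.27
Subtotal = €1104.25; tax = €68.39; total due = €1172.64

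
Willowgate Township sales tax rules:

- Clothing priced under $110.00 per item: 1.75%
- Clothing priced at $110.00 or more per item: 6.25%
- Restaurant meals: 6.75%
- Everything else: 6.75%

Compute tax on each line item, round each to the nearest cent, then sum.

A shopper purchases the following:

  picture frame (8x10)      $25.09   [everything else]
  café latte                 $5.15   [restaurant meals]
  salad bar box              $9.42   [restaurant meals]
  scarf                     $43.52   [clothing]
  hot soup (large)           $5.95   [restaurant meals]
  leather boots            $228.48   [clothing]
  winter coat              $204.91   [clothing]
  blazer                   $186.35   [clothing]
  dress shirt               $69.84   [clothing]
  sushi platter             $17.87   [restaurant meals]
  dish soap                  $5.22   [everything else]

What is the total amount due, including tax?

Picture frame (8x10) $25.09: everything else → 6.75% → $1.69
Café latte $5.15: restaurant meals → 6.75% → $0.35
Salad bar box $9.42: restaurant meals → 6.75% → $0.64
Scarf $43.52: clothing, under $110.00 → 1.75% → $0.76
Hot soup (large) $5.95: restaurant meals → 6.75% → $0.40
Leather boots $228.48: clothing, $110.00 or more → 6.25% → $14.28
Winter coat $204.91: clothing, $110.00 or more → 6.25% → $12.81
Blazer $186.35: clothing, $110.00 or more → 6.25% → $11.65
Dress shirt $69.84: clothing, under $110.00 → 1.75% → $1.22
Sushi platter $17.87: restaurant meals → 6.75% → $1.21
Dish soap $5.22: everything else → 6.75% → $0.35
Subtotal = $801.80; tax = $45.36; total due = $847.16

$847.16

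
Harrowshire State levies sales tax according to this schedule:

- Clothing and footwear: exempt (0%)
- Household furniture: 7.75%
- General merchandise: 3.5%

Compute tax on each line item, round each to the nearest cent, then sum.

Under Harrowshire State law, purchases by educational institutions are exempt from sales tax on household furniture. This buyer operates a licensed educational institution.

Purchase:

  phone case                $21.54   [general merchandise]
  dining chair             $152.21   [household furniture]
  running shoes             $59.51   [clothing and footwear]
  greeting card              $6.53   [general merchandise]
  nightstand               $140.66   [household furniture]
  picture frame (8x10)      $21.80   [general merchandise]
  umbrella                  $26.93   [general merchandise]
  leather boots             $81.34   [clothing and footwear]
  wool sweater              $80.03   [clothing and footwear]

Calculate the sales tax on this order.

Phone case $21.54: general merchandise → 3.5% → $0.75
Dining chair $152.21: household furniture, buyer-exempt → 0% → $0.00
Running shoes $59.51: clothing and footwear → 0% → $0.00
Greeting card $6.53: general merchandise → 3.5% → $0.23
Nightstand $140.66: household furniture, buyer-exempt → 0% → $0.00
Picture frame (8x10) $21.80: general merchandise → 3.5% → $0.76
Umbrella $26.93: general merchandise → 3.5% → $0.94
Leather boots $81.34: clothing and footwear → 0% → $0.00
Wool sweater $80.03: clothing and footwear → 0% → $0.00
Total tax = $0.75 + $0.23 + $0.76 + $0.94 = $2.68

$2.68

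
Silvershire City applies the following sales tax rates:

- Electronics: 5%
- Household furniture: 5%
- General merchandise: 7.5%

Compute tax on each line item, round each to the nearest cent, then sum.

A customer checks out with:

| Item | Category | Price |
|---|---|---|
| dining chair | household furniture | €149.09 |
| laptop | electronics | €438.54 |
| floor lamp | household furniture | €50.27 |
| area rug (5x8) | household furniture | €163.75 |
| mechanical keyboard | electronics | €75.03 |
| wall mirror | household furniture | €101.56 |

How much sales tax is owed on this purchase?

€48.91

Dining chair €149.09: household furniture → 5% → €7.45
Laptop €438.54: electronics → 5% → €21.93
Floor lamp €50.27: household furniture → 5% → €2.51
Area rug (5x8) €163.75: household furniture → 5% → €8.19
Mechanical keyboard €75.03: electronics → 5% → €3.75
Wall mirror €101.56: household furniture → 5% → €5.08
Total tax = €7.45 + €21.93 + €2.51 + €8.19 + €3.75 + €5.08 = €48.91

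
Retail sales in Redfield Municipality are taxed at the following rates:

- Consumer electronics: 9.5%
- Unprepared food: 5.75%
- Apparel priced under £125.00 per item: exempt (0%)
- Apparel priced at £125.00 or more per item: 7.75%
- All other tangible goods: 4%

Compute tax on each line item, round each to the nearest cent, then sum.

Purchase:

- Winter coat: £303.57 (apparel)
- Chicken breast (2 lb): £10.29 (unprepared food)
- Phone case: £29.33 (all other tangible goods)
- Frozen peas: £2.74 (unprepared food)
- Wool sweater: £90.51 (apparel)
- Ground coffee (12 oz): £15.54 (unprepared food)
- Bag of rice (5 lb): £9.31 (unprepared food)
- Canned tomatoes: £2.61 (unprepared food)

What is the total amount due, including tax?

£490.93

Winter coat £303.57: apparel, £125.00 or more → 7.75% → £23.53
Chicken breast (2 lb) £10.29: unprepared food → 5.75% → £0.59
Phone case £29.33: all other tangible goods → 4% → £1.17
Frozen peas £2.74: unprepared food → 5.75% → £0.16
Wool sweater £90.51: apparel, under £125.00 → 0% → £0.00
Ground coffee (12 oz) £15.54: unprepared food → 5.75% → £0.89
Bag of rice (5 lb) £9.31: unprepared food → 5.75% → £0.54
Canned tomatoes £2.61: unprepared food → 5.75% → £0.15
Subtotal = £463.90; tax = £27.03; total due = £490.93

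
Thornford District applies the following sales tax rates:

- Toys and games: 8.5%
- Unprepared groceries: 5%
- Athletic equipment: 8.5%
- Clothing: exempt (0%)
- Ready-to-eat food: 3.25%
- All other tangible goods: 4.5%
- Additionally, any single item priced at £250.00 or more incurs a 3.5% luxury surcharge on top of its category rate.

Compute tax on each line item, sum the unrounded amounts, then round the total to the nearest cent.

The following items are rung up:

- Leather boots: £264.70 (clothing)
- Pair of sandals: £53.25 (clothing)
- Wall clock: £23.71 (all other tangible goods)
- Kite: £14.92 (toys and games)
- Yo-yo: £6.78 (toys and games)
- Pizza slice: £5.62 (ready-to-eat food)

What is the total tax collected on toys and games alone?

Kite £14.92: toys and games → 8.5% → £1.2682
Yo-yo £6.78: toys and games → 8.5% → £0.5763
Tax on toys and games: unrounded sum = £1.8445 → £1.84

£1.84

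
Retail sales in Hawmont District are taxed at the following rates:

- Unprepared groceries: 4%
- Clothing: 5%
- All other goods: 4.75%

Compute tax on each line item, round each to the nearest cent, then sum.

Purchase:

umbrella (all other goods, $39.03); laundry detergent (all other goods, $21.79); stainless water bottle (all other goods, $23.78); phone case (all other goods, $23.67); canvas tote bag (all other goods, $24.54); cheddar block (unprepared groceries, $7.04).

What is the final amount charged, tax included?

$146.44

Umbrella $39.03: all other goods → 4.75% → $1.85
Laundry detergent $21.79: all other goods → 4.75% → $1.04
Stainless water bottle $23.78: all other goods → 4.75% → $1.13
Phone case $23.67: all other goods → 4.75% → $1.12
Canvas tote bag $24.54: all other goods → 4.75% → $1.17
Cheddar block $7.04: unprepared groceries → 4% → $0.28
Subtotal = $139.85; tax = $6.59; total due = $146.44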